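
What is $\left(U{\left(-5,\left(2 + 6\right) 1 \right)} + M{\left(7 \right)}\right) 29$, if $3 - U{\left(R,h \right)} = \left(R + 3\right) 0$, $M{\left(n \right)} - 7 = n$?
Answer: $493$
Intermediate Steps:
$M{\left(n \right)} = 7 + n$
$U{\left(R,h \right)} = 3$ ($U{\left(R,h \right)} = 3 - \left(R + 3\right) 0 = 3 - \left(3 + R\right) 0 = 3 - 0 = 3 + 0 = 3$)
$\left(U{\left(-5,\left(2 + 6\right) 1 \right)} + M{\left(7 \right)}\right) 29 = \left(3 + \left(7 + 7\right)\right) 29 = \left(3 + 14\right) 29 = 17 \cdot 29 = 493$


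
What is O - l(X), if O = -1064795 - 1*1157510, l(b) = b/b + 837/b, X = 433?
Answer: -962259335/433 ≈ -2.2223e+6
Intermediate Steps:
l(b) = 1 + 837/b
O = -2222305 (O = -1064795 - 1157510 = -2222305)
O - l(X) = -2222305 - (837 + 433)/433 = -2222305 - 1270/433 = -962259335/433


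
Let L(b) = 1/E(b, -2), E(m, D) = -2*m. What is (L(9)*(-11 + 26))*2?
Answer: -5/3 ≈ -1.6667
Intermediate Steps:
L(b) = -1/(2*b) (L(b) = 1/(-2*b) = -1/(2*b))
(L(9)*(-11 + 26))*2 = ((-½/9)*(-11 + 26))*2 = (-½*⅑*15)*2 = -1/18*15*2 = -⅚*2 = -5/3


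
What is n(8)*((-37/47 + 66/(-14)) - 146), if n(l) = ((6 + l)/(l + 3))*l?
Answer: -797504/517 ≈ -1542.6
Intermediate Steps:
n(l) = l*(6 + l)/(3 + l) (n(l) = ((6 + l)/(3 + l))*l = l*(6 + l)/(3 + l))
n(8)*((-37/47 + 66/(-14)) - 146) = (8*(6 + 8)/(3 + 8))*((-37/47 + 66/(-14)) - 146) = (8*14/11)*((-37*1/47 + 66*(-1/14)) - 146) = (8*(1/11)*14)*((-37/47 - 33/7) - 146) = 112*(-1810/329 - 146)/11 = (112/11)*(-49844/329) = -797504/517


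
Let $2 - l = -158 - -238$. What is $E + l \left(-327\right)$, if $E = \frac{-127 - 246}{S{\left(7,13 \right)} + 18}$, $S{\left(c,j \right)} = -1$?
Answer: $\frac{433229}{17} \approx 25484.0$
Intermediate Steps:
$l = -78$ ($l = 2 - \left(-158 - -238\right) = 2 - \left(-158 + 238\right) = 2 - 80 = -78$)
$E = - \frac{373}{17}$ ($E = \frac{-127 - 246}{-1 + 18} = - \frac{373}{17} \approx -21.941$)
$E + l \left(-327\right) = - \frac{373}{17} - -25506 = - \frac{373}{17} + 25506 = \frac{433229}{17}$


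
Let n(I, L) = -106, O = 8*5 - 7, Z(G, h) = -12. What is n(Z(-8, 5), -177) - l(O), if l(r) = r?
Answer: -139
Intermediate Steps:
O = 33 (O = 40 - 7 = 33)
n(Z(-8, 5), -177) - l(O) = -106 - 1*33 = -106 - 33 = -139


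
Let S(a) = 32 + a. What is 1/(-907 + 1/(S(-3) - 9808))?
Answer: -9779/8869554 ≈ -0.0011025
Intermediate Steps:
1/(-907 + 1/(S(-3) - 9808)) = 1/(-907 + 1/((32 - 3) - 9808)) = 1/(-907 + 1/(29 - 9808)) = 1/(-907 + 1/(-9779)) = 1/(-907 - 1/9779) = 1/(-8869554/9779) = -9779/8869554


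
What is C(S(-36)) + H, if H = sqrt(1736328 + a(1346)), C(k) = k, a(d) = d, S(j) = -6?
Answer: -6 + sqrt(1737674) ≈ 1312.2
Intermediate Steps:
H = sqrt(1737674) (H = sqrt(1736328 + 1346) = sqrt(1737674) ≈ 1318.2)
C(S(-36)) + H = -6 + sqrt(1737674)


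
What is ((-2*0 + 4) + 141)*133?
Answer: 19285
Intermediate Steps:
((-2*0 + 4) + 141)*133 = ((0 + 4) + 141)*133 = (4 + 141)*133 = 145*133 = 19285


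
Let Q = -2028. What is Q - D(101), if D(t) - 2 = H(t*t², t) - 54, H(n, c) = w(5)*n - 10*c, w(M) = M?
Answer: -5152471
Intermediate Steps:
H(n, c) = -10*c + 5*n (H(n, c) = 5*n - 10*c = -10*c + 5*n)
D(t) = -52 - 10*t + 5*t³ (D(t) = 2 + ((-10*t + 5*(t*t²)) - 54) = 2 + ((-10*t + 5*t³) - 54) = 2 + (-54 - 10*t + 5*t³) = -52 - 10*t + 5*t³)
Q - D(101) = -2028 - (-52 - 10*101 + 5*101³) = -2028 - (-52 - 1010 + 5*1030301) = -2028 - (-52 - 1010 + 5151505) = -2028 - 1*5150443 = -2028 - 5150443 = -5152471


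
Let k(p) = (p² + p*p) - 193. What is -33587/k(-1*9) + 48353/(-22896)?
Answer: 767509009/709776 ≈ 1081.3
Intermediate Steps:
k(p) = -193 + 2*p² (k(p) = (p² + p²) - 193 = 2*p² - 193 = -193 + 2*p²)
-33587/k(-1*9) + 48353/(-22896) = -33587/(-193 + 2*(-1*9)²) + 48353/(-22896) = -33587/(-193 + 2*(-9)²) + 48353*(-1/22896) = -33587/(-193 + 2*81) - 48353/22896 = -33587/(-193 + 162) - 48353/22896 = -33587/(-31) - 48353/22896 = -33587*(-1/31) - 48353/22896 = 33587/31 - 48353/22896 = 767509009/709776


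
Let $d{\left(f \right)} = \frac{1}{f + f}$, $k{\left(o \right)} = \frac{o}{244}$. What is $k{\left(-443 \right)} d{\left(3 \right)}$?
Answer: $- \frac{443}{1464} \approx -0.3026$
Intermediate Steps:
$k{\left(o \right)} = \frac{o}{244}$ ($k{\left(o \right)} = o \frac{1}{244} = \frac{o}{244}$)
$d{\left(f \right)} = \frac{1}{2 f}$
$k{\left(-443 \right)} d{\left(3 \right)} = \frac{1}{244} \left(-443\right) \frac{1}{2 \cdot 3} = - \frac{443 \cdot \frac{1}{2} \cdot \frac{1}{3}}{244} = \left(- \frac{443}{244}\right) \frac{1}{6} = - \frac{443}{1464}$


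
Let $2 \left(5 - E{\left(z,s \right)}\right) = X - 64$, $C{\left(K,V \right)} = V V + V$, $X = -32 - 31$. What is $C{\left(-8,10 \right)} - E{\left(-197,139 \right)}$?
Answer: $\frac{83}{2} \approx 41.5$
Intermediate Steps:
$X = -63$
$C{\left(K,V \right)} = V + V^{2}$ ($C{\left(K,V \right)} = V^{2} + V = V + V^{2}$)
$E{\left(z,s \right)} = \frac{137}{2}$ ($E{\left(z,s \right)} = 5 - \frac{-63 - 64}{2} = 5 - - \frac{127}{2} = 5 + \frac{127}{2} = \frac{137}{2}$)
$C{\left(-8,10 \right)} - E{\left(-197,139 \right)} = 10 \left(1 + 10\right) - \frac{137}{2} = 10 \cdot 11 - \frac{137}{2} = 110 - \frac{137}{2} = \frac{83}{2}$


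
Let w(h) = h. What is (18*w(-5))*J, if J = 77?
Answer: -6930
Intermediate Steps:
(18*w(-5))*J = (18*(-5))*77 = -90*77 = -6930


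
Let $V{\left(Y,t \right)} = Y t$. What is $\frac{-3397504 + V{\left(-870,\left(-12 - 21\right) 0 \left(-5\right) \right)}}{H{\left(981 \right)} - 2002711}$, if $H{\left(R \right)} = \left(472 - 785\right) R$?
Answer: $\frac{849376}{577441} \approx 1.4709$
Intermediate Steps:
$H{\left(R \right)} = - 313 R$ ($H{\left(R \right)} = \left(472 - 785\right) R = - 313 R$)
$\frac{-3397504 + V{\left(-870,\left(-12 - 21\right) 0 \left(-5\right) \right)}}{H{\left(981 \right)} - 2002711} = \frac{-3397504 - 870 \left(-12 - 21\right) 0 \left(-5\right)}{\left(-313\right) 981 - 2002711} = \frac{-3397504 - 870 \left(\left(-33\right) 0\right)}{-307053 - 2002711} = \frac{-3397504 - 0}{-2309764} = \left(-3397504 + 0\right) \left(- \frac{1}{2309764}\right) = \left(-3397504\right) \left(- \frac{1}{2309764}\right) = \frac{849376}{577441}$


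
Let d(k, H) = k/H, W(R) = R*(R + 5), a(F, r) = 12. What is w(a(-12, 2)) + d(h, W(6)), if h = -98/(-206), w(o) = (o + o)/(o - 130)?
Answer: -78685/401082 ≈ -0.19618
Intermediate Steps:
W(R) = R*(5 + R)
w(o) = 2*o/(-130 + o) (w(o) = (2*o)/(-130 + o) = 2*o/(-130 + o))
h = 49/103 (h = -98*(-1/206) = 49/103 ≈ 0.47573)
w(a(-12, 2)) + d(h, W(6)) = 2*12/(-130 + 12) + 49/(103*((6*(5 + 6)))) = 2*12/(-118) + 49/(103*((6*11))) = 2*12*(-1/118) + (49/103)/66 = -12/59 + (49/103)*(1/66) = -12/59 + 49/6798 = -78685/401082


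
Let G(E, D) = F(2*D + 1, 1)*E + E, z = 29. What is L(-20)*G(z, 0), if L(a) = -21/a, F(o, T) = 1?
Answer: 609/10 ≈ 60.900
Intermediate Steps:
G(E, D) = 2*E (G(E, D) = 1*E + E = E + E = 2*E)
L(-20)*G(z, 0) = (-21/(-20))*(2*29) = -21*(-1/20)*58 = (21/20)*58 = 609/10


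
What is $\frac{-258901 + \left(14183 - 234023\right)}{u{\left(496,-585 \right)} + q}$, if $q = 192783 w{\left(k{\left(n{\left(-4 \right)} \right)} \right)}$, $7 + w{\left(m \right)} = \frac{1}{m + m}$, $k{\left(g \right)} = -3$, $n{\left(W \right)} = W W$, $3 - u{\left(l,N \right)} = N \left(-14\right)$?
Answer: $\frac{957482}{2779597} \approx 0.34447$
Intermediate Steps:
$u{\left(l,N \right)} = 3 + 14 N$ ($u{\left(l,N \right)} = 3 - N \left(-14\right) = 3 - - 14 N = 3 + 14 N$)
$n{\left(W \right)} = W^{2}$
$w{\left(m \right)} = -7 + \frac{1}{2 m}$ ($w{\left(m \right)} = -7 + \frac{1}{m + m} = -7 + \frac{1}{2 m}$)
$q = - \frac{2763223}{2}$ ($q = 192783 \left(-7 + \frac{1}{2 \left(-3\right)}\right) = 192783 \left(-7 + \frac{1}{2} \left(- \frac{1}{3}\right)\right) = 192783 \left(-7 - \frac{1}{6}\right) = 192783 \left(- \frac{43}{6}\right) = - \frac{2763223}{2} \approx -1.3816 \cdot 10^{6}$)
$\frac{-258901 + \left(14183 - 234023\right)}{u{\left(496,-585 \right)} + q} = \frac{-258901 + \left(14183 - 234023\right)}{\left(3 + 14 \left(-585\right)\right) - \frac{2763223}{2}} = \frac{-258901 + \left(14183 - 234023\right)}{\left(3 - 8190\right) - \frac{2763223}{2}} = \frac{-258901 - 219840}{-8187 - \frac{2763223}{2}} = - \frac{478741}{- \frac{2779597}{2}} = \left(-478741\right) \left(- \frac{2}{2779597}\right) = \frac{957482}{2779597}$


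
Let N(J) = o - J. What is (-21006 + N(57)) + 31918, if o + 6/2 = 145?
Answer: 10997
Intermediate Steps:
o = 142 (o = -3 + 145 = 142)
N(J) = 142 - J
(-21006 + N(57)) + 31918 = (-21006 + (142 - 1*57)) + 31918 = (-21006 + (142 - 57)) + 31918 = (-21006 + 85) + 31918 = -20921 + 31918 = 10997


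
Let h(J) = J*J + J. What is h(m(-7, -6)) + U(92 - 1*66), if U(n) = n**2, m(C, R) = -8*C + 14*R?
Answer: 1432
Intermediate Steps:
h(J) = J + J**2 (h(J) = J**2 + J = J + J**2)
h(m(-7, -6)) + U(92 - 1*66) = (-8*(-7) + 14*(-6))*(1 + (-8*(-7) + 14*(-6))) + (92 - 1*66)**2 = (56 - 84)*(1 + (56 - 84)) + (92 - 66)**2 = -28*(1 - 28) + 26**2 = -28*(-27) + 676 = 756 + 676 = 1432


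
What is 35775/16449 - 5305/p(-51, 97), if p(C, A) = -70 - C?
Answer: 29313890/104177 ≈ 281.39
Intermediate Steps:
35775/16449 - 5305/p(-51, 97) = 35775/16449 - 5305/(-70 - 1*(-51)) = 35775*(1/16449) - 5305/(-70 + 51) = 11925/5483 - 5305/(-19) = 11925/5483 - 5305*(-1/19) = 11925/5483 + 5305/19 = 29313890/104177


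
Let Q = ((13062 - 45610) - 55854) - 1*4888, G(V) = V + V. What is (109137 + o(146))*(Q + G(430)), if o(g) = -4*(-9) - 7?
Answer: -10090213380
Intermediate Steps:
G(V) = 2*V
Q = -93290 (Q = (-32548 - 55854) - 4888 = -88402 - 4888 = -93290)
o(g) = 29 (o(g) = 36 - 7 = 29)
(109137 + o(146))*(Q + G(430)) = (109137 + 29)*(-93290 + 2*430) = 109166*(-93290 + 860) = 109166*(-92430) = -10090213380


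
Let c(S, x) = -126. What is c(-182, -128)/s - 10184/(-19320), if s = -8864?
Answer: 5794081/10703280 ≈ 0.54134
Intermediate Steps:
c(-182, -128)/s - 10184/(-19320) = -126/(-8864) - 10184/(-19320) = -126*(-1/8864) - 10184*(-1/19320) = 63/4432 + 1273/2415 = 5794081/10703280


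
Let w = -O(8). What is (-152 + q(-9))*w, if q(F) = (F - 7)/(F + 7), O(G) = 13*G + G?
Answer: 16128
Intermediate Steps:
O(G) = 14*G
q(F) = (-7 + F)/(7 + F)
w = -112 (w = -14*8 = -1*112 = -112)
(-152 + q(-9))*w = (-152 + (-7 - 9)/(7 - 9))*(-112) = (-152 - 16/(-2))*(-112) = (-152 - 1/2*(-16))*(-112) = (-152 + 8)*(-112) = -144*(-112) = 16128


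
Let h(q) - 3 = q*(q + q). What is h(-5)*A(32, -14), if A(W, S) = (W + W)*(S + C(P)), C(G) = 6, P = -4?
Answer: -27136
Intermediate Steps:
A(W, S) = 2*W*(6 + S) (A(W, S) = (W + W)*(S + 6) = (2*W)*(6 + S) = 2*W*(6 + S))
h(q) = 3 + 2*q² (h(q) = 3 + q*(q + q) = 3 + q*(2*q) = 3 + 2*q²)
h(-5)*A(32, -14) = (3 + 2*(-5)²)*(2*32*(6 - 14)) = (3 + 2*25)*(2*32*(-8)) = (3 + 50)*(-512) = 53*(-512) = -27136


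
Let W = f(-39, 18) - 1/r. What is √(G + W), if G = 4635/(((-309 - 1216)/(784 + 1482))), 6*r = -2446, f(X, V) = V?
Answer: I*√955775066622015/373015 ≈ 82.88*I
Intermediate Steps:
r = -1223/3 (r = (⅙)*(-2446) = -1223/3 ≈ -407.67)
W = 22017/1223 (W = 18 - 1/(-1223/3) = 18 - 1*(-3/1223) = 18 + 3/1223 = 22017/1223 ≈ 18.002)
G = -2100582/305 (G = 4635/((-1525/2266)) = 4635/((-1525*1/2266)) = 4635/(-1525/2266) = 4635*(-2266/1525) = -2100582/305 ≈ -6887.2)
√(G + W) = √(-2100582/305 + 22017/1223) = √(-2562296601/373015) = I*√955775066622015/373015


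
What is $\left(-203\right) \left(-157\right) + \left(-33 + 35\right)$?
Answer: $31873$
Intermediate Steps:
$\left(-203\right) \left(-157\right) + \left(-33 + 35\right) = 31871 + 2 = 31873$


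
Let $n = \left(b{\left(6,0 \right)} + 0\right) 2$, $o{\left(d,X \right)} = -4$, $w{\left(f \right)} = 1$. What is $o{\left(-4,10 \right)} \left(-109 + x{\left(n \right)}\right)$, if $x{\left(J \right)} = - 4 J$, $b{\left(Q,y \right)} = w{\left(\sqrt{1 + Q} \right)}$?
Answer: $468$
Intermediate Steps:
$b{\left(Q,y \right)} = 1$
$n = 2$ ($n = \left(1 + 0\right) 2 = 1 \cdot 2 = 2$)
$o{\left(-4,10 \right)} \left(-109 + x{\left(n \right)}\right) = - 4 \left(-109 - 8\right) = \left(-4\right) \left(-117\right) = 468$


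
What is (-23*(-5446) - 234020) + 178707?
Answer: 69945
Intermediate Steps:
(-23*(-5446) - 234020) + 178707 = (125258 - 234020) + 178707 = -108762 + 178707 = 69945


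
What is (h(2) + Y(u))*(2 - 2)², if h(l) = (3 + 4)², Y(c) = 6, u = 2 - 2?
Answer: 0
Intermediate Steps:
u = 0
h(l) = 49 (h(l) = 7² = 49)
(h(2) + Y(u))*(2 - 2)² = (49 + 6)*(2 - 2)² = 55*0² = 55*0 = 0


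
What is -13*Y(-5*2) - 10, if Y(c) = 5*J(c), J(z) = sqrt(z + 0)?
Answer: -10 - 65*I*sqrt(10) ≈ -10.0 - 205.55*I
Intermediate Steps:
J(z) = sqrt(z)
Y(c) = 5*sqrt(c)
-13*Y(-5*2) - 10 = -65*sqrt(-5*2) - 10 = -65*sqrt(-10) - 10 = -65*I*sqrt(10) - 10 = -10 - 65*I*sqrt(10)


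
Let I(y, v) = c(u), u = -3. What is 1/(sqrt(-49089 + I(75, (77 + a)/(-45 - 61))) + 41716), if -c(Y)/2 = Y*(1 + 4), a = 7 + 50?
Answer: 41716/1740273715 - 3*I*sqrt(5451)/1740273715 ≈ 2.3971e-5 - 1.2727e-7*I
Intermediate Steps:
a = 57
c(Y) = -10*Y (c(Y) = -2*Y*(1 + 4) = -2*Y*5 = -10*Y)
I(y, v) = 30 (I(y, v) = -10*(-3) = 30)
1/(sqrt(-49089 + I(75, (77 + a)/(-45 - 61))) + 41716) = 1/(sqrt(-49089 + 30) + 41716) = 1/(sqrt(-49059) + 41716) = 1/(3*I*sqrt(5451) + 41716) = 1/(41716 + 3*I*sqrt(5451))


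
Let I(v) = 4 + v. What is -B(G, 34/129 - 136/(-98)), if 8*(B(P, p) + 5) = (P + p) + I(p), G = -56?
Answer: 70082/6321 ≈ 11.087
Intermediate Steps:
B(P, p) = -9/2 + p/4 + P/8 (B(P, p) = -5 + ((P + p) + (4 + p))/8 = -5 + (4 + P + 2*p)/8 = -5 + (½ + p/4 + P/8) = -9/2 + p/4 + P/8)
-B(G, 34/129 - 136/(-98)) = -(-9/2 + (34/129 - 136/(-98))/4 + (⅛)*(-56)) = -(-9/2 + (34*(1/129) - 136*(-1/98))/4 - 7) = -(-9/2 + (34/129 + 68/49)/4 - 7) = -(-9/2 + (¼)*(10438/6321) - 7) = -(-9/2 + 5219/12642 - 7) = -1*(-70082/6321) = 70082/6321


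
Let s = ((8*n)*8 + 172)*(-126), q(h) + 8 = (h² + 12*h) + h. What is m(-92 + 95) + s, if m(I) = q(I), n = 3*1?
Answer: -45824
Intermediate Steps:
n = 3
q(h) = -8 + h² + 13*h (q(h) = -8 + ((h² + 12*h) + h) = -8 + (h² + 13*h) = -8 + h² + 13*h)
m(I) = -8 + I² + 13*I
s = -45864 (s = ((8*3)*8 + 172)*(-126) = (24*8 + 172)*(-126) = (192 + 172)*(-126) = 364*(-126) = -45864)
m(-92 + 95) + s = (-8 + (-92 + 95)² + 13*(-92 + 95)) - 45864 = (-8 + 3² + 13*3) - 45864 = (-8 + 9 + 39) - 45864 = 40 - 45864 = -45824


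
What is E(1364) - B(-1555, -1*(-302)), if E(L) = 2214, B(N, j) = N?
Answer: 3769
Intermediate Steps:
E(1364) - B(-1555, -1*(-302)) = 2214 - 1*(-1555) = 2214 + 1555 = 3769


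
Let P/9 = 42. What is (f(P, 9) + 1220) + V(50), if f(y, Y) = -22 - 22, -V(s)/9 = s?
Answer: 726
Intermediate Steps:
P = 378 (P = 9*42 = 378)
V(s) = -9*s
f(y, Y) = -44
(f(P, 9) + 1220) + V(50) = (-44 + 1220) - 9*50 = 1176 - 450 = 726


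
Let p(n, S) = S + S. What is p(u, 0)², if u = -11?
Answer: 0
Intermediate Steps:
p(n, S) = 2*S
p(u, 0)² = (2*0)² = 0² = 0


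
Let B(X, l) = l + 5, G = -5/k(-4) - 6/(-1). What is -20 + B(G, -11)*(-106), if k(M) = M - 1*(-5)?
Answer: 616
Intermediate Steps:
k(M) = 5 + M (k(M) = M + 5 = 5 + M)
G = 1 (G = -5/(5 - 4) - 6/(-1) = -5/1 - 6*(-1) = -5*1 + 6 = -5 + 6 = 1)
B(X, l) = 5 + l
-20 + B(G, -11)*(-106) = -20 + (5 - 11)*(-106) = -20 - 6*(-106) = -20 + 636 = 616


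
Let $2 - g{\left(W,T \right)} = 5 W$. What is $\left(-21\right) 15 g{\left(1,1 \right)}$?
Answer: $945$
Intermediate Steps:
$g{\left(W,T \right)} = 2 - 5 W$
$\left(-21\right) 15 g{\left(1,1 \right)} = \left(-21\right) 15 \left(2 - 5\right) = - 315 \left(2 - 5\right) = \left(-315\right) \left(-3\right) = 945$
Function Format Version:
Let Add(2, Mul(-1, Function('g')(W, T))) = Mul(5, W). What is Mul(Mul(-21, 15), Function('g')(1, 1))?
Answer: 945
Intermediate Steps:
Function('g')(W, T) = Add(2, Mul(-5, W)) (Function('g')(W, T) = Add(2, Mul(-1, Mul(5, W))) = Add(2, Mul(-5, W)))
Mul(Mul(-21, 15), Function('g')(1, 1)) = Mul(Mul(-21, 15), Add(2, Mul(-5, 1))) = Mul(-315, Add(2, -5)) = Mul(-315, -3) = 945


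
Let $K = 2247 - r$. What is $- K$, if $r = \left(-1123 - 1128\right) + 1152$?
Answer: $-3346$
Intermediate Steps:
$r = -1099$ ($r = -2251 + 1152 = -1099$)
$K = 3346$ ($K = 2247 - -1099 = 2247 + 1099 = 3346$)
$- K = \left(-1\right) 3346 = -3346$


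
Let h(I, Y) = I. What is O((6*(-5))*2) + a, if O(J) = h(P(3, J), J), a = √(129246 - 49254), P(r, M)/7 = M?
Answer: -420 + 6*√2222 ≈ -137.17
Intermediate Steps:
P(r, M) = 7*M
a = 6*√2222 (a = √79992 = 6*√2222 ≈ 282.83)
O(J) = 7*J
O((6*(-5))*2) + a = 7*((6*(-5))*2) + 6*√2222 = 7*(-30*2) + 6*√2222 = 7*(-60) + 6*√2222 = -420 + 6*√2222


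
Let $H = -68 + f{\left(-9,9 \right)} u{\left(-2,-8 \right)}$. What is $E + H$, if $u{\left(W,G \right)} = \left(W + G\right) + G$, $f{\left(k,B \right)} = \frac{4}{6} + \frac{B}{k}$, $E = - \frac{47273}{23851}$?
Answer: $- \frac{1526035}{23851} \approx -63.982$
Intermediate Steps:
$E = - \frac{47273}{23851}$ ($E = \left(-47273\right) \frac{1}{23851} = - \frac{47273}{23851} \approx -1.982$)
$f{\left(k,B \right)} = \frac{2}{3} + \frac{B}{k}$ ($f{\left(k,B \right)} = 4 \cdot \frac{1}{6} + \frac{B}{k} = \frac{2}{3} + \frac{B}{k}$)
$u{\left(W,G \right)} = W + 2 G$ ($u{\left(W,G \right)} = \left(G + W\right) + G = W + 2 G$)
$H = -62$ ($H = -68 + \left(\frac{2}{3} + \frac{9}{-9}\right) \left(-2 + 2 \left(-8\right)\right) = -68 + \left(\frac{2}{3} + 9 \left(- \frac{1}{9}\right)\right) \left(-2 - 16\right) = -68 + \left(\frac{2}{3} - 1\right) \left(-18\right) = -68 - -6 = -68 + 6 = -62$)
$E + H = - \frac{47273}{23851} - 62 = - \frac{1526035}{23851}$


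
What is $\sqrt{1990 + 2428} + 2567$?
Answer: $2567 + 47 \sqrt{2} \approx 2633.5$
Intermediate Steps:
$\sqrt{1990 + 2428} + 2567 = \sqrt{4418} + 2567 = 47 \sqrt{2} + 2567 = 2567 + 47 \sqrt{2}$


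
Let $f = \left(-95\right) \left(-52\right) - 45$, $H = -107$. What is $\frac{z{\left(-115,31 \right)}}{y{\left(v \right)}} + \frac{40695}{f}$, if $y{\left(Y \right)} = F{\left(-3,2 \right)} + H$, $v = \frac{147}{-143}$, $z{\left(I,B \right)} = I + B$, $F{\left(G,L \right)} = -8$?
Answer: $\frac{1018221}{112585} \approx 9.044$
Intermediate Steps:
$z{\left(I,B \right)} = B + I$
$v = - \frac{147}{143}$ ($v = 147 \left(- \frac{1}{143}\right) = - \frac{147}{143} \approx -1.028$)
$f = 4895$ ($f = 4940 - 45 = 4895$)
$y{\left(Y \right)} = -115$ ($y{\left(Y \right)} = -8 - 107 = -115$)
$\frac{z{\left(-115,31 \right)}}{y{\left(v \right)}} + \frac{40695}{f} = \frac{31 - 115}{-115} + \frac{40695}{4895} = \left(-84\right) \left(- \frac{1}{115}\right) + 40695 \cdot \frac{1}{4895} = \frac{84}{115} + \frac{8139}{979} = \frac{1018221}{112585}$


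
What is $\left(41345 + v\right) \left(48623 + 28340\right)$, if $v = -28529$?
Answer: $986357808$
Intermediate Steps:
$\left(41345 + v\right) \left(48623 + 28340\right) = \left(41345 - 28529\right) \left(48623 + 28340\right) = 12816 \cdot 76963 = 986357808$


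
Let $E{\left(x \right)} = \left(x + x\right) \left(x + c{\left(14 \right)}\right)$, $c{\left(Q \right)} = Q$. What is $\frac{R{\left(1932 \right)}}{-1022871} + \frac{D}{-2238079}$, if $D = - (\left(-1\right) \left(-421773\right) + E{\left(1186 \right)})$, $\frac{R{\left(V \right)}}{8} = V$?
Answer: $\frac{1102775878553}{763088701603} \approx 1.4451$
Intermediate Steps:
$R{\left(V \right)} = 8 V$
$E{\left(x \right)} = 2 x \left(14 + x\right)$ ($E{\left(x \right)} = \left(x + x\right) \left(x + 14\right) = 2 x \left(14 + x\right)$)
$D = -3268173$ ($D = - (\left(-1\right) \left(-421773\right) + 2 \cdot 1186 \left(14 + 1186\right)) = - (421773 + 2 \cdot 1186 \cdot 1200) = - (421773 + 2846400) = \left(-1\right) 3268173 = -3268173$)
$\frac{R{\left(1932 \right)}}{-1022871} + \frac{D}{-2238079} = \frac{8 \cdot 1932}{-1022871} - \frac{3268173}{-2238079} = 15456 \left(- \frac{1}{1022871}\right) - - \frac{3268173}{2238079} = - \frac{5152}{340957} + \frac{3268173}{2238079} = \frac{1102775878553}{763088701603}$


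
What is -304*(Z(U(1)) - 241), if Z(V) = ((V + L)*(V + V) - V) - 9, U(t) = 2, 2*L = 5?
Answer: 71136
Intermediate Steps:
L = 5/2 (L = (½)*5 = 5/2 ≈ 2.5000)
Z(V) = -9 - V + 2*V*(5/2 + V) (Z(V) = ((V + 5/2)*(V + V) - V) - 9 = ((5/2 + V)*(2*V) - V) - 9 = (2*V*(5/2 + V) - V) - 9 = (-V + 2*V*(5/2 + V)) - 9 = -9 - V + 2*V*(5/2 + V))
-304*(Z(U(1)) - 241) = -304*((-9 + 2*2² + 4*2) - 241) = -304*((-9 + 2*4 + 8) - 241) = -304*((-9 + 8 + 8) - 241) = -304*(7 - 241) = -304*(-234) = 71136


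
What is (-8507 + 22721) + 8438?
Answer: 22652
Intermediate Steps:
(-8507 + 22721) + 8438 = 14214 + 8438 = 22652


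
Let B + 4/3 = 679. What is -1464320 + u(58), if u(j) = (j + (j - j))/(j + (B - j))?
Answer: -2976962386/2033 ≈ -1.4643e+6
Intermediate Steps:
B = 2033/3 (B = -4/3 + 679 = 2033/3 ≈ 677.67)
u(j) = 3*j/2033 (u(j) = (j + (j - j))/(j + (2033/3 - j)) = (j + 0)/(2033/3) = j*(3/2033) = 3*j/2033)
-1464320 + u(58) = -1464320 + (3/2033)*58 = -1464320 + 174/2033 = -2976962386/2033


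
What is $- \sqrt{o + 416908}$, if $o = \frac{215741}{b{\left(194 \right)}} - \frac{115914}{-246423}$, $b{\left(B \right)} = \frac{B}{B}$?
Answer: $- \frac{7 \sqrt{87113816386423}}{82141} \approx -795.39$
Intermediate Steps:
$b{\left(B \right)} = 1$
$o = \frac{17721220119}{82141}$ ($o = \frac{215741}{1} - \frac{115914}{-246423} = 215741 \cdot 1 - - \frac{38638}{82141} = 215741 + \frac{38638}{82141} = \frac{17721220119}{82141} \approx 2.1574 \cdot 10^{5}$)
$- \sqrt{o + 416908} = - \sqrt{\frac{17721220119}{82141} + 416908} = - \sqrt{\frac{51966460147}{82141}} = - \frac{7 \sqrt{87113816386423}}{82141}$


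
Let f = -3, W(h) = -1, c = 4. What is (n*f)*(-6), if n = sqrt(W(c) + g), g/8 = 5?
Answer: 18*sqrt(39) ≈ 112.41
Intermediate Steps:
g = 40 (g = 8*5 = 40)
n = sqrt(39) (n = sqrt(-1 + 40) = sqrt(39) ≈ 6.2450)
(n*f)*(-6) = (sqrt(39)*(-3))*(-6) = -3*sqrt(39)*(-6) = 18*sqrt(39)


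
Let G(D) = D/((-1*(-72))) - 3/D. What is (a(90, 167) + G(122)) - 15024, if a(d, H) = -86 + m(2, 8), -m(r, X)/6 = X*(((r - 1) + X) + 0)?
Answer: -34126565/2196 ≈ -15540.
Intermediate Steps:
m(r, X) = -6*X*(-1 + X + r) (m(r, X) = -6*X*(((r - 1) + X) + 0) = -6*X*(((-1 + r) + X) + 0) = -6*X*((-1 + X + r) + 0) = -6*X*(-1 + X + r))
a(d, H) = -518 (a(d, H) = -86 + 6*8*(1 - 1*8 - 1*2) = -86 + 6*8*(1 - 8 - 2) = -86 + 6*8*(-9) = -86 - 432 = -518)
G(D) = -3/D + D/72 (G(D) = D/72 - 3/D = -3/D + D/72)
(a(90, 167) + G(122)) - 15024 = (-518 + (-3/122 + (1/72)*122)) - 15024 = (-518 + (-3*1/122 + 61/36)) - 15024 = (-518 + (-3/122 + 61/36)) - 15024 = (-518 + 3667/2196) - 15024 = -1133861/2196 - 15024 = -34126565/2196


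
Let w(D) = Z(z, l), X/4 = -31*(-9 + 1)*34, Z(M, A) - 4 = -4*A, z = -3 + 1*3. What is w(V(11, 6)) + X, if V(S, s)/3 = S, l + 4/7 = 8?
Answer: 235916/7 ≈ 33702.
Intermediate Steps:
l = 52/7 (l = -4/7 + 8 = 52/7 ≈ 7.4286)
V(S, s) = 3*S
z = 0 (z = -3 + 3 = 0)
Z(M, A) = 4 - 4*A
X = 33728 (X = 4*(-31*(-9 + 1)*34) = 4*(-31*(-8)*34) = 4*(248*34) = 4*8432 = 33728)
w(D) = -180/7 (w(D) = 4 - 4*52/7 = 4 - 208/7 = -180/7)
w(V(11, 6)) + X = -180/7 + 33728 = 235916/7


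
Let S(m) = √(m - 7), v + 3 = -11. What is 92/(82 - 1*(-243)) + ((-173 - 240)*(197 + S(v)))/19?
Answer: -26440577/6175 - 413*I*√21/19 ≈ -4281.9 - 99.611*I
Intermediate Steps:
v = -14 (v = -3 - 11 = -14)
S(m) = √(-7 + m)
92/(82 - 1*(-243)) + ((-173 - 240)*(197 + S(v)))/19 = 92/(82 - 1*(-243)) + ((-173 - 240)*(197 + √(-7 - 14)))/19 = 92/(82 + 243) - 413*(197 + √(-21))*(1/19) = 92/325 - 413*(197 + I*√21)*(1/19) = 92*(1/325) + (-81361 - 413*I*√21)*(1/19) = 92/325 + (-81361/19 - 413*I*√21/19) = -26440577/6175 - 413*I*√21/19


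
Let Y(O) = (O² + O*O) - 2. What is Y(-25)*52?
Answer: 64896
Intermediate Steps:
Y(O) = -2 + 2*O² (Y(O) = (O² + O²) - 2 = 2*O² - 2 = -2 + 2*O²)
Y(-25)*52 = (-2 + 2*(-25)²)*52 = (-2 + 2*625)*52 = (-2 + 1250)*52 = 1248*52 = 64896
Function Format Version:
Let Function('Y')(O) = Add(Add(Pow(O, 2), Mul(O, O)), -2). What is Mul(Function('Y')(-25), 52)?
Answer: 64896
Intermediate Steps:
Function('Y')(O) = Add(-2, Mul(2, Pow(O, 2))) (Function('Y')(O) = Add(Add(Pow(O, 2), Pow(O, 2)), -2) = Add(Mul(2, Pow(O, 2)), -2) = Add(-2, Mul(2, Pow(O, 2))))
Mul(Function('Y')(-25), 52) = Mul(Add(-2, Mul(2, Pow(-25, 2))), 52) = Mul(Add(-2, Mul(2, 625)), 52) = Mul(Add(-2, 1250), 52) = Mul(1248, 52) = 64896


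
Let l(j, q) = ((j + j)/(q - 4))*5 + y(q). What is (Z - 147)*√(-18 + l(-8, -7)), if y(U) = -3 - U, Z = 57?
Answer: -90*I*√814/11 ≈ -233.43*I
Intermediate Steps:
l(j, q) = -3 - q + 10*j/(-4 + q) (l(j, q) = ((j + j)/(q - 4))*5 + (-3 - q) = ((2*j)/(-4 + q))*5 + (-3 - q) = (2*j/(-4 + q))*5 + (-3 - q) = 10*j/(-4 + q) + (-3 - q) = -3 - q + 10*j/(-4 + q))
(Z - 147)*√(-18 + l(-8, -7)) = (57 - 147)*√(-18 + (12 - 7 - 1*(-7)² + 10*(-8))/(-4 - 7)) = -90*√(-18 + (12 - 7 - 1*49 - 80)/(-11)) = -90*√(-18 - (12 - 7 - 49 - 80)/11) = -90*√(-18 - 1/11*(-124)) = -90*√(-18 + 124/11) = -90*I*√814/11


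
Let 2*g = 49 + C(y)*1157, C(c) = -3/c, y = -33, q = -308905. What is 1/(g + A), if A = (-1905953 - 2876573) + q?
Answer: -11/56004893 ≈ -1.9641e-7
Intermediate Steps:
g = 848/11 (g = (49 - 3/(-33)*1157)/2 = (49 - 3*(-1/33)*1157)/2 = (49 + (1/11)*1157)/2 = (49 + 1157/11)/2 = (1/2)*(1696/11) = 848/11 ≈ 77.091)
A = -5091431 (A = (-1905953 - 2876573) - 308905 = -4782526 - 308905 = -5091431)
1/(g + A) = 1/(848/11 - 5091431) = 1/(-56004893/11) = -11/56004893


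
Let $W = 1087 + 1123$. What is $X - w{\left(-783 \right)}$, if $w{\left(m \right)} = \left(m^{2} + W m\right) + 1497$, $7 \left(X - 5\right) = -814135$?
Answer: $999544$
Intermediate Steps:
$X = -116300$ ($X = 5 + \frac{1}{7} \left(-814135\right) = 5 - 116305 = -116300$)
$W = 2210$
$w{\left(m \right)} = 1497 + m^{2} + 2210 m$ ($w{\left(m \right)} = \left(m^{2} + 2210 m\right) + 1497 = 1497 + m^{2} + 2210 m$)
$X - w{\left(-783 \right)} = -116300 - \left(1497 + \left(-783\right)^{2} + 2210 \left(-783\right)\right) = -116300 - \left(1497 + 613089 - 1730430\right) = -116300 - -1115844 = -116300 + 1115844 = 999544$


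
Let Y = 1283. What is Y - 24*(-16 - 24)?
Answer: 2243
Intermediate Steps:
Y - 24*(-16 - 24) = 1283 - 24*(-16 - 24) = 1283 - 24*(-40) = 1283 - 1*(-960) = 1283 + 960 = 2243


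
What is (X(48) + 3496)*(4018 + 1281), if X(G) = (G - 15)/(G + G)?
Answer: 592868017/32 ≈ 1.8527e+7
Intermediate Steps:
X(G) = (-15 + G)/(2*G) (X(G) = (-15 + G)/((2*G)) = (-15 + G)*(1/(2*G)) = (-15 + G)/(2*G))
(X(48) + 3496)*(4018 + 1281) = ((½)*(-15 + 48)/48 + 3496)*(4018 + 1281) = ((½)*(1/48)*33 + 3496)*5299 = (11/32 + 3496)*5299 = (111883/32)*5299 = 592868017/32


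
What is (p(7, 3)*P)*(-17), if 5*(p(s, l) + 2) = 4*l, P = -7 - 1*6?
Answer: 442/5 ≈ 88.400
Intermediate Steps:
P = -13 (P = -7 - 6 = -13)
p(s, l) = -2 + 4*l/5 (p(s, l) = -2 + (4*l)/5 = -2 + 4*l/5)
(p(7, 3)*P)*(-17) = ((-2 + (4/5)*3)*(-13))*(-17) = ((-2 + 12/5)*(-13))*(-17) = ((2/5)*(-13))*(-17) = -26/5*(-17) = 442/5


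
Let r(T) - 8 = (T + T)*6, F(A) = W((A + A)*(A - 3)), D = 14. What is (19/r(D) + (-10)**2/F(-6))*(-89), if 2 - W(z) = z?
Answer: 693577/9328 ≈ 74.354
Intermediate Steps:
W(z) = 2 - z
F(A) = 2 - 2*A*(-3 + A) (F(A) = 2 - (A + A)*(A - 3) = 2 - 2*A*(-3 + A))
r(T) = 8 + 12*T (r(T) = 8 + (T + T)*6 = 8 + (2*T)*6 = 8 + 12*T)
(19/r(D) + (-10)**2/F(-6))*(-89) = (19/(8 + 12*14) + (-10)**2/(2 - 2*(-6)*(-3 - 6)))*(-89) = (19/(8 + 168) + 100/(2 - 2*(-6)*(-9)))*(-89) = (19/176 + 100/(2 - 108))*(-89) = (19*(1/176) + 100/(-106))*(-89) = (19/176 + 100*(-1/106))*(-89) = (19/176 - 50/53)*(-89) = -7793/9328*(-89) = 693577/9328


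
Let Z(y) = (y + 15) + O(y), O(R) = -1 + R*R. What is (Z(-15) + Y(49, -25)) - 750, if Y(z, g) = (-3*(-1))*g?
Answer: -601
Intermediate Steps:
O(R) = -1 + R²
Y(z, g) = 3*g
Z(y) = 14 + y + y² (Z(y) = (y + 15) + (-1 + y²) = (15 + y) + (-1 + y²) = 14 + y + y²)
(Z(-15) + Y(49, -25)) - 750 = ((14 - 15 + (-15)²) + 3*(-25)) - 750 = ((14 - 15 + 225) - 75) - 750 = (224 - 75) - 750 = 149 - 750 = -601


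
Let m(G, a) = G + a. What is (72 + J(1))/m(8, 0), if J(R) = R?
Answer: 73/8 ≈ 9.1250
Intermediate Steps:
(72 + J(1))/m(8, 0) = (72 + 1)/(8 + 0) = 73/8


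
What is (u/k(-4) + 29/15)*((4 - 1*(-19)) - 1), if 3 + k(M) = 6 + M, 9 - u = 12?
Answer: 1628/15 ≈ 108.53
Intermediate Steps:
u = -3 (u = 9 - 1*12 = 9 - 12 = -3)
k(M) = 3 + M (k(M) = -3 + (6 + M) = 3 + M)
(u/k(-4) + 29/15)*((4 - 1*(-19)) - 1) = (-3/(3 - 4) + 29/15)*((4 - 1*(-19)) - 1) = (-3/(-1) + 29*(1/15))*((4 + 19) - 1) = (-3*(-1) + 29/15)*(23 - 1) = (3 + 29/15)*22 = (74/15)*22 = 1628/15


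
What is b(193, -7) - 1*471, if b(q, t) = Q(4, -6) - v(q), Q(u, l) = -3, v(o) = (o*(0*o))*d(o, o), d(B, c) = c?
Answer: -474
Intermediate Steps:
v(o) = 0 (v(o) = (o*(0*o))*o = (o*0)*o = 0*o = 0)
b(q, t) = -3 (b(q, t) = -3 - 1*0 = -3 + 0 = -3)
b(193, -7) - 1*471 = -3 - 1*471 = -3 - 471 = -474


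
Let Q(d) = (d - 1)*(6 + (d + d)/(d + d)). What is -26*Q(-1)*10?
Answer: 3640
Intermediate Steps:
Q(d) = -7 + 7*d (Q(d) = (-1 + d)*(6 + (2*d)/((2*d))) = (-1 + d)*(6 + (2*d)*(1/(2*d))) = (-1 + d)*(6 + 1) = (-1 + d)*7 = -7 + 7*d)
-26*Q(-1)*10 = -26*(-7 + 7*(-1))*10 = -26*(-7 - 7)*10 = -26*(-14)*10 = 364*10 = 3640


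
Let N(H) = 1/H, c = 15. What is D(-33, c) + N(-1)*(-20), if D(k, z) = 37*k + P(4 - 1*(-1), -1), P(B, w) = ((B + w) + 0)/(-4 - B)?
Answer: -10813/9 ≈ -1201.4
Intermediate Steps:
P(B, w) = (B + w)/(-4 - B)
D(k, z) = -4/9 + 37*k (D(k, z) = 37*k + (-(4 - 1*(-1)) - 1*(-1))/(4 + (4 - 1*(-1))) = 37*k + (-(4 + 1) + 1)/(4 + (4 + 1)) = 37*k + (-1*5 + 1)/(4 + 5) = 37*k + (-5 + 1)/9 = 37*k + (1/9)*(-4) = 37*k - 4/9 = -4/9 + 37*k)
D(-33, c) + N(-1)*(-20) = (-4/9 + 37*(-33)) - 20/(-1) = (-4/9 - 1221) - 1*(-20) = -10993/9 + 20 = -10813/9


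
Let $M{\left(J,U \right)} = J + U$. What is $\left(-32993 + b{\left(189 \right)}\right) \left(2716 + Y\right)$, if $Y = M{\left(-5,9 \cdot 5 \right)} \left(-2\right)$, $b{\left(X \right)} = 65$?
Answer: $-86798208$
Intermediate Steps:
$Y = -80$ ($Y = \left(-5 + 9 \cdot 5\right) \left(-2\right) = \left(-5 + 45\right) \left(-2\right) = 40 \left(-2\right) = -80$)
$\left(-32993 + b{\left(189 \right)}\right) \left(2716 + Y\right) = \left(-32993 + 65\right) \left(2716 - 80\right) = \left(-32928\right) 2636 = -86798208$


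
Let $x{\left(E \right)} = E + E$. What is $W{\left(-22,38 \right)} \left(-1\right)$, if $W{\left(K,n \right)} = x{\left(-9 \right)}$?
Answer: $18$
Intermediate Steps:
$x{\left(E \right)} = 2 E$
$W{\left(K,n \right)} = -18$ ($W{\left(K,n \right)} = 2 \left(-9\right) = -18$)
$W{\left(-22,38 \right)} \left(-1\right) = \left(-18\right) \left(-1\right) = 18$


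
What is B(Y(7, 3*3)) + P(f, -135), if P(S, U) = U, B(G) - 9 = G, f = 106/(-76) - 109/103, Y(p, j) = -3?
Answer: -129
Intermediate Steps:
f = -9601/3914 (f = 106*(-1/76) - 109*1/103 = -53/38 - 109/103 = -9601/3914 ≈ -2.4530)
B(G) = 9 + G
B(Y(7, 3*3)) + P(f, -135) = (9 - 3) - 135 = 6 - 135 = -129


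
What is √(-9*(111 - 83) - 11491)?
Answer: I*√11743 ≈ 108.37*I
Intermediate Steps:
√(-9*(111 - 83) - 11491) = √(-9*28 - 11491) = √(-252 - 11491) = √(-11743) = I*√11743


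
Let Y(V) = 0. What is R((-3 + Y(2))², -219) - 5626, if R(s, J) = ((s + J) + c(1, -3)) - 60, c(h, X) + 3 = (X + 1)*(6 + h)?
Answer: -5913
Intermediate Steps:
c(h, X) = -3 + (1 + X)*(6 + h) (c(h, X) = -3 + (X + 1)*(6 + h) = -3 + (1 + X)*(6 + h))
R(s, J) = -77 + J + s (R(s, J) = ((s + J) + (3 + 1 + 6*(-3) - 3*1)) - 60 = ((J + s) + (3 + 1 - 18 - 3)) - 60 = ((J + s) - 17) - 60 = (-17 + J + s) - 60 = -77 + J + s)
R((-3 + Y(2))², -219) - 5626 = (-77 - 219 + (-3 + 0)²) - 5626 = (-77 - 219 + (-3)²) - 5626 = (-77 - 219 + 9) - 5626 = -287 - 5626 = -5913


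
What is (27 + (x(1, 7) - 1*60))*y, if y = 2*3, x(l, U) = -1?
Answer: -204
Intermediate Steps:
y = 6
(27 + (x(1, 7) - 1*60))*y = (27 + (-1 - 1*60))*6 = (27 + (-1 - 60))*6 = (27 - 61)*6 = -34*6 = -204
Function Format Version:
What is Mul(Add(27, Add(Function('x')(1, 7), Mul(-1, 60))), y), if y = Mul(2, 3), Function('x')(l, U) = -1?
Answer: -204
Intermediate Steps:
y = 6
Mul(Add(27, Add(Function('x')(1, 7), Mul(-1, 60))), y) = Mul(Add(27, Add(-1, Mul(-1, 60))), 6) = Mul(Add(27, Add(-1, -60)), 6) = Mul(Add(27, -61), 6) = Mul(-34, 6) = -204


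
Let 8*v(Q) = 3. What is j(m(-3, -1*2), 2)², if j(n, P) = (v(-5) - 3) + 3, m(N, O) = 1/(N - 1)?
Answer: 9/64 ≈ 0.14063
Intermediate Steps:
m(N, O) = 1/(-1 + N)
v(Q) = 3/8 (v(Q) = (⅛)*3 = 3/8)
j(n, P) = 3/8 (j(n, P) = (3/8 - 3) + 3 = -21/8 + 3 = 3/8)
j(m(-3, -1*2), 2)² = (3/8)² = 9/64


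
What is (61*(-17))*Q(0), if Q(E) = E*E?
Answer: 0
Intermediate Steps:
Q(E) = E²
(61*(-17))*Q(0) = (61*(-17))*0² = -1037*0 = 0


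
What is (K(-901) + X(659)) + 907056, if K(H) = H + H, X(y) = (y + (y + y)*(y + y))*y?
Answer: 1146104251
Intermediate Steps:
X(y) = y*(y + 4*y²) (X(y) = (y + (2*y)*(2*y))*y = (y + 4*y²)*y = y*(y + 4*y²))
K(H) = 2*H
(K(-901) + X(659)) + 907056 = (2*(-901) + 659²*(1 + 4*659)) + 907056 = (-1802 + 434281*(1 + 2636)) + 907056 = (-1802 + 434281*2637) + 907056 = (-1802 + 1145198997) + 907056 = 1145197195 + 907056 = 1146104251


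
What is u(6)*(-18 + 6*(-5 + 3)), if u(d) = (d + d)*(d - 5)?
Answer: -360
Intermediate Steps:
u(d) = 2*d*(-5 + d) (u(d) = (2*d)*(-5 + d) = 2*d*(-5 + d))
u(6)*(-18 + 6*(-5 + 3)) = (2*6*(-5 + 6))*(-18 + 6*(-5 + 3)) = (2*6*1)*(-18 + 6*(-2)) = 12*(-18 - 12) = 12*(-30) = -360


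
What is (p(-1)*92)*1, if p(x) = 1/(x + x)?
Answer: -46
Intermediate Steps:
p(x) = 1/(2*x)
(p(-1)*92)*1 = (((½)/(-1))*92)*1 = (((½)*(-1))*92)*1 = -½*92*1 = -46*1 = -46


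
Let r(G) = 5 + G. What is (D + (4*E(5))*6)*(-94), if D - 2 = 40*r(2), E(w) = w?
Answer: -37788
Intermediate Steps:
D = 282 (D = 2 + 40*(5 + 2) = 2 + 40*7 = 2 + 280 = 282)
(D + (4*E(5))*6)*(-94) = (282 + (4*5)*6)*(-94) = (282 + 20*6)*(-94) = (282 + 120)*(-94) = 402*(-94) = -37788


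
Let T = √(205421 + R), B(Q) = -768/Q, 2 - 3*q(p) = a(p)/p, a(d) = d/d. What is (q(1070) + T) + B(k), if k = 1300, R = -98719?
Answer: 5257/69550 + √106702 ≈ 326.73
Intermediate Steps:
a(d) = 1
q(p) = ⅔ - 1/(3*p)
T = √106702 (T = √(205421 - 98719) = √106702 ≈ 326.65)
(q(1070) + T) + B(k) = ((⅓)*(-1 + 2*1070)/1070 + √106702) - 768/1300 = ((⅓)*(1/1070)*(-1 + 2140) + √106702) - 768*1/1300 = ((⅓)*(1/1070)*2139 + √106702) - 192/325 = (713/1070 + √106702) - 192/325 = 5257/69550 + √106702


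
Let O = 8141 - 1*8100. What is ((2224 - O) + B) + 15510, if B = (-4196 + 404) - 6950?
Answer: 6951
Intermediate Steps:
O = 41 (O = 8141 - 8100 = 41)
B = -10742 (B = -3792 - 6950 = -10742)
((2224 - O) + B) + 15510 = ((2224 - 1*41) - 10742) + 15510 = ((2224 - 41) - 10742) + 15510 = (2183 - 10742) + 15510 = -8559 + 15510 = 6951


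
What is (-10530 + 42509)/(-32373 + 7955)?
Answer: -31979/24418 ≈ -1.3096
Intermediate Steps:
(-10530 + 42509)/(-32373 + 7955) = 31979/(-24418) = 31979*(-1/24418) = -31979/24418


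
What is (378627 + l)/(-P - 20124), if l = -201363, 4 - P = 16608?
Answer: -11079/220 ≈ -50.359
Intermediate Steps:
P = -16604 (P = 4 - 1*16608 = 4 - 16608 = -16604)
(378627 + l)/(-P - 20124) = (378627 - 201363)/(-1*(-16604) - 20124) = 177264/(16604 - 20124) = 177264/(-3520) = 177264*(-1/3520) = -11079/220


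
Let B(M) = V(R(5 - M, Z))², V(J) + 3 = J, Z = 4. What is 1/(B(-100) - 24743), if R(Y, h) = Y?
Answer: -1/14339 ≈ -6.9740e-5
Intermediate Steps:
V(J) = -3 + J
B(M) = (2 - M)² (B(M) = (-3 + (5 - M))² = (2 - M)²)
1/(B(-100) - 24743) = 1/((-2 - 100)² - 24743) = 1/((-102)² - 24743) = 1/(10404 - 24743) = 1/(-14339) = -1/14339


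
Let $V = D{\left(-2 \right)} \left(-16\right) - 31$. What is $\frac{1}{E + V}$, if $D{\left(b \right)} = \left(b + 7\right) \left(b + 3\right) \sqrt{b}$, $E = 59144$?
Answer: $\frac{59113}{3494359569} + \frac{80 i \sqrt{2}}{3494359569} \approx 1.6917 \cdot 10^{-5} + 3.2377 \cdot 10^{-8} i$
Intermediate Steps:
$D{\left(b \right)} = \sqrt{b} \left(3 + b\right) \left(7 + b\right)$ ($D{\left(b \right)} = \left(7 + b\right) \left(3 + b\right) \sqrt{b} = \left(3 + b\right) \left(7 + b\right) \sqrt{b} = \sqrt{b} \left(3 + b\right) \left(7 + b\right)$)
$V = -31 - 80 i \sqrt{2}$ ($V = \sqrt{-2} \left(21 + \left(-2\right)^{2} + 10 \left(-2\right)\right) \left(-16\right) - 31 = i \sqrt{2} \left(21 + 4 - 20\right) \left(-16\right) - 31 = i \sqrt{2} \cdot 5 \left(-16\right) - 31 = 5 i \sqrt{2} \left(-16\right) - 31 = - 80 i \sqrt{2} - 31 = -31 - 80 i \sqrt{2} \approx -31.0 - 113.14 i$)
$\frac{1}{E + V} = \frac{1}{59144 - \left(31 + 80 i \sqrt{2}\right)} = \frac{1}{59113 - 80 i \sqrt{2}}$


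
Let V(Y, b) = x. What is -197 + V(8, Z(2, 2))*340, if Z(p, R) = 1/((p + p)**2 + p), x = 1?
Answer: 143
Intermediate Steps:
Z(p, R) = 1/(p + 4*p**2) (Z(p, R) = 1/((2*p)**2 + p) = 1/(4*p**2 + p) = 1/(p + 4*p**2))
V(Y, b) = 1
-197 + V(8, Z(2, 2))*340 = -197 + 1*340 = -197 + 340 = 143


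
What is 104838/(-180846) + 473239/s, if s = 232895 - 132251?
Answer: 4168448029/1011170268 ≈ 4.1224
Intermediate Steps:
s = 100644
104838/(-180846) + 473239/s = 104838/(-180846) + 473239/100644 = 104838*(-1/180846) + 473239*(1/100644) = -17473/30141 + 473239/100644 = 4168448029/1011170268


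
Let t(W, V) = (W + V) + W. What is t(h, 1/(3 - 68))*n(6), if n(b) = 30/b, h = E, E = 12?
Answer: 1559/13 ≈ 119.92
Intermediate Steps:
h = 12
t(W, V) = V + 2*W (t(W, V) = (V + W) + W = V + 2*W)
t(h, 1/(3 - 68))*n(6) = (1/(3 - 68) + 2*12)*(30/6) = (1/(-65) + 24)*(30*(⅙)) = (-1/65 + 24)*5 = (1559/65)*5 = 1559/13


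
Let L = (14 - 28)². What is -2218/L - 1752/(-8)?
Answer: 20353/98 ≈ 207.68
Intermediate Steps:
L = 196 (L = (-14)² = 196)
-2218/L - 1752/(-8) = -2218/196 - 1752/(-8) = -2218*1/196 - 1752*(-⅛) = -1109/98 + 219 = 20353/98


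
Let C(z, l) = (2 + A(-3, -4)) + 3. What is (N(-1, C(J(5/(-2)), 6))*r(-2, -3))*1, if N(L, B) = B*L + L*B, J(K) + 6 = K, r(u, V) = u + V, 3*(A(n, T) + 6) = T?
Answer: -70/3 ≈ -23.333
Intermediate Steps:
A(n, T) = -6 + T/3
r(u, V) = V + u
J(K) = -6 + K
C(z, l) = -7/3 (C(z, l) = (2 + (-6 + (1/3)*(-4))) + 3 = (2 + (-6 - 4/3)) + 3 = (2 - 22/3) + 3 = -16/3 + 3 = -7/3)
N(L, B) = 2*B*L (N(L, B) = B*L + B*L = 2*B*L)
(N(-1, C(J(5/(-2)), 6))*r(-2, -3))*1 = ((2*(-7/3)*(-1))*(-3 - 2))*1 = ((14/3)*(-5))*1 = -70/3*1 = -70/3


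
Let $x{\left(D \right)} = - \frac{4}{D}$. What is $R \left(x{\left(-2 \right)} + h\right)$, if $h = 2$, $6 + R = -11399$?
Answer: $-45620$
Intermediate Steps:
$R = -11405$ ($R = -6 - 11399 = -11405$)
$R \left(x{\left(-2 \right)} + h\right) = - 11405 \left(- \frac{4}{-2} + 2\right) = - 11405 \left(\left(-4\right) \left(- \frac{1}{2}\right) + 2\right) = - 11405 \left(2 + 2\right) = \left(-11405\right) 4 = -45620$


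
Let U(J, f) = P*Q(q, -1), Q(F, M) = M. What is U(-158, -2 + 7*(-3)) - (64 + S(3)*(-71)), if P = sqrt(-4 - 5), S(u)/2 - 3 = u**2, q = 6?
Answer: 1640 - 3*I ≈ 1640.0 - 3.0*I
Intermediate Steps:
S(u) = 6 + 2*u**2
P = 3*I (P = sqrt(-9) = 3*I ≈ 3.0*I)
U(J, f) = -3*I (U(J, f) = (3*I)*(-1) = -3*I)
U(-158, -2 + 7*(-3)) - (64 + S(3)*(-71)) = -3*I - (64 + (6 + 2*3**2)*(-71)) = -3*I - (64 + (6 + 2*9)*(-71)) = -3*I - (64 + (6 + 18)*(-71)) = -3*I - (64 + 24*(-71)) = -3*I - (64 - 1704) = -3*I - 1*(-1640) = -3*I + 1640 = 1640 - 3*I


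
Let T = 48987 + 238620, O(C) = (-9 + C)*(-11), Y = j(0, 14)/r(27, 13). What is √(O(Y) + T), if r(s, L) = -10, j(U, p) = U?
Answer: √287706 ≈ 536.38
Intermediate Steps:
Y = 0 (Y = 0/(-10) = 0*(-⅒) = 0)
O(C) = 99 - 11*C
T = 287607
√(O(Y) + T) = √((99 - 11*0) + 287607) = √((99 + 0) + 287607) = √(99 + 287607) = √287706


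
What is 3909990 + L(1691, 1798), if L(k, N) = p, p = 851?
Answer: 3910841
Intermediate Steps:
L(k, N) = 851
3909990 + L(1691, 1798) = 3909990 + 851 = 3910841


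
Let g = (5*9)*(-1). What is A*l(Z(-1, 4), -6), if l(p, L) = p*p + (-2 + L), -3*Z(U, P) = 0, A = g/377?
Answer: 360/377 ≈ 0.95491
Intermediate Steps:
g = -45 (g = 45*(-1) = -45)
A = -45/377 ≈ -0.11936
Z(U, P) = 0 (Z(U, P) = -⅓*0 = 0)
l(p, L) = -2 + L + p² (l(p, L) = p² + (-2 + L) = -2 + L + p²)
A*l(Z(-1, 4), -6) = -45*(-2 - 6 + 0²)/377 = -45*(-2 - 6 + 0)/377 = -45/377*(-8) = 360/377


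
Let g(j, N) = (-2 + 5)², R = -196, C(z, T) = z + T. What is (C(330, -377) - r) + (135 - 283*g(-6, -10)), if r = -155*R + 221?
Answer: -33060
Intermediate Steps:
C(z, T) = T + z
r = 30601 (r = -155*(-196) + 221 = 30380 + 221 = 30601)
g(j, N) = 9 (g(j, N) = 3² = 9)
(C(330, -377) - r) + (135 - 283*g(-6, -10)) = ((-377 + 330) - 1*30601) + (135 - 283*9) = (-47 - 30601) + (135 - 2547) = -30648 - 2412 = -33060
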